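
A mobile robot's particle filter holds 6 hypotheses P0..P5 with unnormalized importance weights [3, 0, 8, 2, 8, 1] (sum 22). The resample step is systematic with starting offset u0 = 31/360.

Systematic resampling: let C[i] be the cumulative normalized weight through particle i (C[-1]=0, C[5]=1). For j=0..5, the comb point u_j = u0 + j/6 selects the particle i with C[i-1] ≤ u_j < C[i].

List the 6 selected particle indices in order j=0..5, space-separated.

C = [3/22, 3/22, 1/2, 13/22, 21/22, 1]
j=0: u_0=31/360 ∈ [0, 3/22) → index 0
j=1: u_1=91/360 ∈ [3/22, 1/2) → index 2
j=2: u_2=151/360 ∈ [3/22, 1/2) → index 2
j=3: u_3=211/360 ∈ [1/2, 13/22) → index 3
j=4: u_4=271/360 ∈ [13/22, 21/22) → index 4
j=5: u_5=331/360 ∈ [13/22, 21/22) → index 4

0 2 2 3 4 4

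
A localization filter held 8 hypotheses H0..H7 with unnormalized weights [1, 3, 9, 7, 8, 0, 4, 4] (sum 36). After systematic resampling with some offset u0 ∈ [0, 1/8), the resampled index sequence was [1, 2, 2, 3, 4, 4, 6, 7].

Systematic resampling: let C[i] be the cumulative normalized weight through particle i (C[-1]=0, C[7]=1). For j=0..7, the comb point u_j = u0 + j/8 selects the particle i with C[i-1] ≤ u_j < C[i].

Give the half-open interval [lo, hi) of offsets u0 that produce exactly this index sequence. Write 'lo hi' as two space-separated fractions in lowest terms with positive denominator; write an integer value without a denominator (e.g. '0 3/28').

C = [1/36, 1/9, 13/36, 5/9, 7/9, 7/9, 8/9, 1]
j=0 picked index 1: u0 ∈ [1/36, 1/9)
j=1 picked index 2: u0 ∈ [-1/72, 17/72)
j=2 picked index 2: u0 ∈ [-5/36, 1/9)
j=3 picked index 3: u0 ∈ [-1/72, 13/72)
j=4 picked index 4: u0 ∈ [1/18, 5/18)
j=5 picked index 4: u0 ∈ [-5/72, 11/72)
j=6 picked index 6: u0 ∈ [1/36, 5/36)
j=7 picked index 7: u0 ∈ [1/72, 1/8)
intersection: [1/18, 1/9)

1/18 1/9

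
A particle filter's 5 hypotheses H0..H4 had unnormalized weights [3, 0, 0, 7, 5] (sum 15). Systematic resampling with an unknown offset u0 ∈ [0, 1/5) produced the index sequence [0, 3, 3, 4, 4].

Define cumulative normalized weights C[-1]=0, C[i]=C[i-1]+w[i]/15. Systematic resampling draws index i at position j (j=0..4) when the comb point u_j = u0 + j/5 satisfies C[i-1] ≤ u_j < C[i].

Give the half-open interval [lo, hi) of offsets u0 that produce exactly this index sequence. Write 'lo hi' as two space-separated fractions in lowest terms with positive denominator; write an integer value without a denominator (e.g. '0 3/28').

1/15 1/5

C = [1/5, 1/5, 1/5, 2/3, 1]
j=0 picked index 0: u0 ∈ [0, 1/5)
j=1 picked index 3: u0 ∈ [0, 7/15)
j=2 picked index 3: u0 ∈ [-1/5, 4/15)
j=3 picked index 4: u0 ∈ [1/15, 2/5)
j=4 picked index 4: u0 ∈ [-2/15, 1/5)
intersection: [1/15, 1/5)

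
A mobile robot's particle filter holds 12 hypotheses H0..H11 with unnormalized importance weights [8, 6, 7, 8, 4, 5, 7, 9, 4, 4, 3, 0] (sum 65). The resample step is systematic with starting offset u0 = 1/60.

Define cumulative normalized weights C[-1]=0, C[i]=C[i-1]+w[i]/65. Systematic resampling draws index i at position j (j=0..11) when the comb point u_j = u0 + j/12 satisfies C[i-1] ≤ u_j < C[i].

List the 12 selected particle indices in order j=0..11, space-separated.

C = [8/65, 14/65, 21/65, 29/65, 33/65, 38/65, 9/13, 54/65, 58/65, 62/65, 1, 1]
j=0: u_0=1/60 ∈ [0, 8/65) → index 0
j=1: u_1=1/10 ∈ [0, 8/65) → index 0
j=2: u_2=11/60 ∈ [8/65, 14/65) → index 1
j=3: u_3=4/15 ∈ [14/65, 21/65) → index 2
j=4: u_4=7/20 ∈ [21/65, 29/65) → index 3
j=5: u_5=13/30 ∈ [21/65, 29/65) → index 3
j=6: u_6=31/60 ∈ [33/65, 38/65) → index 5
j=7: u_7=3/5 ∈ [38/65, 9/13) → index 6
j=8: u_8=41/60 ∈ [38/65, 9/13) → index 6
j=9: u_9=23/30 ∈ [9/13, 54/65) → index 7
j=10: u_10=17/20 ∈ [54/65, 58/65) → index 8
j=11: u_11=14/15 ∈ [58/65, 62/65) → index 9

0 0 1 2 3 3 5 6 6 7 8 9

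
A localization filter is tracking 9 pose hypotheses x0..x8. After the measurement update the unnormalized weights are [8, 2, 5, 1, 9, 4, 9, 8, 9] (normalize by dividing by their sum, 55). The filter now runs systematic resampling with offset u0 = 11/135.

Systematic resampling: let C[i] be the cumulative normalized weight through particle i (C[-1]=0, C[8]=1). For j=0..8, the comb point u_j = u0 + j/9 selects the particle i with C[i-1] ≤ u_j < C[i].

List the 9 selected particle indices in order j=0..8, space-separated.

0 2 4 4 5 6 7 8 8

C = [8/55, 2/11, 3/11, 16/55, 5/11, 29/55, 38/55, 46/55, 1]
j=0: u_0=11/135 ∈ [0, 8/55) → index 0
j=1: u_1=26/135 ∈ [2/11, 3/11) → index 2
j=2: u_2=41/135 ∈ [16/55, 5/11) → index 4
j=3: u_3=56/135 ∈ [16/55, 5/11) → index 4
j=4: u_4=71/135 ∈ [5/11, 29/55) → index 5
j=5: u_5=86/135 ∈ [29/55, 38/55) → index 6
j=6: u_6=101/135 ∈ [38/55, 46/55) → index 7
j=7: u_7=116/135 ∈ [46/55, 1) → index 8
j=8: u_8=131/135 ∈ [46/55, 1) → index 8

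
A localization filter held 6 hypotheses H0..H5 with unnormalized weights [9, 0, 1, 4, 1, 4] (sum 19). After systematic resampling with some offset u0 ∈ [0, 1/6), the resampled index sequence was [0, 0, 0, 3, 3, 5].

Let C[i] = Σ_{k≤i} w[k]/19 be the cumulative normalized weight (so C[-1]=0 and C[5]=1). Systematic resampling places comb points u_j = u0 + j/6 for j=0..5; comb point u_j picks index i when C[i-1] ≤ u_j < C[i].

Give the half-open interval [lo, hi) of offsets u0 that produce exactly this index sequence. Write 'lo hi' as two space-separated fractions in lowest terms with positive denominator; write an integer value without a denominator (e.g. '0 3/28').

1/38 4/57

C = [9/19, 9/19, 10/19, 14/19, 15/19, 1]
j=0 picked index 0: u0 ∈ [0, 9/19)
j=1 picked index 0: u0 ∈ [-1/6, 35/114)
j=2 picked index 0: u0 ∈ [-1/3, 8/57)
j=3 picked index 3: u0 ∈ [1/38, 9/38)
j=4 picked index 3: u0 ∈ [-8/57, 4/57)
j=5 picked index 5: u0 ∈ [-5/114, 1/6)
intersection: [1/38, 4/57)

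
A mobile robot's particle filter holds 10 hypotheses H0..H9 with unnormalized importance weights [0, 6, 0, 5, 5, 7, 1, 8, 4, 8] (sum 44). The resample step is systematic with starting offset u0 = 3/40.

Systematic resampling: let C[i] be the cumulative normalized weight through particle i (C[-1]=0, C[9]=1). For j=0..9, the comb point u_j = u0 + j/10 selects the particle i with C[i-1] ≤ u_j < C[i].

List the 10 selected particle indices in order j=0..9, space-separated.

C = [0, 3/22, 3/22, 1/4, 4/11, 23/44, 6/11, 8/11, 9/11, 1]
j=0: u_0=3/40 ∈ [0, 3/22) → index 1
j=1: u_1=7/40 ∈ [3/22, 1/4) → index 3
j=2: u_2=11/40 ∈ [1/4, 4/11) → index 4
j=3: u_3=3/8 ∈ [4/11, 23/44) → index 5
j=4: u_4=19/40 ∈ [4/11, 23/44) → index 5
j=5: u_5=23/40 ∈ [6/11, 8/11) → index 7
j=6: u_6=27/40 ∈ [6/11, 8/11) → index 7
j=7: u_7=31/40 ∈ [8/11, 9/11) → index 8
j=8: u_8=7/8 ∈ [9/11, 1) → index 9
j=9: u_9=39/40 ∈ [9/11, 1) → index 9

1 3 4 5 5 7 7 8 9 9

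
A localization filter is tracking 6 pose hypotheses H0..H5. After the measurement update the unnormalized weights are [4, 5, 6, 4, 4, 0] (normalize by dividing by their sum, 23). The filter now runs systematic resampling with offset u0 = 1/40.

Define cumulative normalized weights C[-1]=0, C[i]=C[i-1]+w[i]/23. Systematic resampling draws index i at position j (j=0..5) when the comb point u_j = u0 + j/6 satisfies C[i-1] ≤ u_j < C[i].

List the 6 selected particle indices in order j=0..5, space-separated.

C = [4/23, 9/23, 15/23, 19/23, 1, 1]
j=0: u_0=1/40 ∈ [0, 4/23) → index 0
j=1: u_1=23/120 ∈ [4/23, 9/23) → index 1
j=2: u_2=43/120 ∈ [4/23, 9/23) → index 1
j=3: u_3=21/40 ∈ [9/23, 15/23) → index 2
j=4: u_4=83/120 ∈ [15/23, 19/23) → index 3
j=5: u_5=103/120 ∈ [19/23, 1) → index 4

0 1 1 2 3 4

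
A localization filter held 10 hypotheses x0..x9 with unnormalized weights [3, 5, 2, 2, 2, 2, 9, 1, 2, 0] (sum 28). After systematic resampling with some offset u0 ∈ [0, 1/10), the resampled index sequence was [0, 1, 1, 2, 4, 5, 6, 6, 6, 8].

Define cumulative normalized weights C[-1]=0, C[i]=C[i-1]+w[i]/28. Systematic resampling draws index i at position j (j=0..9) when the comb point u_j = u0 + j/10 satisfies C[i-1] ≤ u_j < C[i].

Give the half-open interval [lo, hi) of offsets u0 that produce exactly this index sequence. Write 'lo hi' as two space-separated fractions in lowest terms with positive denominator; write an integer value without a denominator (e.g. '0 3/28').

C = [3/28, 2/7, 5/14, 3/7, 1/2, 4/7, 25/28, 13/14, 1, 1]
j=0 picked index 0: u0 ∈ [0, 3/28)
j=1 picked index 1: u0 ∈ [1/140, 13/70)
j=2 picked index 1: u0 ∈ [-13/140, 3/35)
j=3 picked index 2: u0 ∈ [-1/70, 2/35)
j=4 picked index 4: u0 ∈ [1/35, 1/10)
j=5 picked index 5: u0 ∈ [0, 1/14)
j=6 picked index 6: u0 ∈ [-1/35, 41/140)
j=7 picked index 6: u0 ∈ [-9/70, 27/140)
j=8 picked index 6: u0 ∈ [-8/35, 13/140)
j=9 picked index 8: u0 ∈ [1/35, 1/10)
intersection: [1/35, 2/35)

1/35 2/35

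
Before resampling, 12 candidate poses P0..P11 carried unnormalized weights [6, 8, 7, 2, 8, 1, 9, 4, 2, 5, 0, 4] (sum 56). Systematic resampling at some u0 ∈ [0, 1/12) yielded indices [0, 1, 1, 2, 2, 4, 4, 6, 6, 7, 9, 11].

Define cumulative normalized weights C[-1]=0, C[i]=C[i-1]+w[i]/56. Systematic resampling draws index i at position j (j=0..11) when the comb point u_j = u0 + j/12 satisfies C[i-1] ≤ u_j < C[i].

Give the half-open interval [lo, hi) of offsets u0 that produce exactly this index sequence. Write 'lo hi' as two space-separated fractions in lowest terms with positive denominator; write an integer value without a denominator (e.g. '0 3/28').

C = [3/28, 1/4, 3/8, 23/56, 31/56, 4/7, 41/56, 45/56, 47/56, 13/14, 13/14, 1]
j=0 picked index 0: u0 ∈ [0, 3/28)
j=1 picked index 1: u0 ∈ [1/42, 1/6)
j=2 picked index 1: u0 ∈ [-5/84, 1/12)
j=3 picked index 2: u0 ∈ [0, 1/8)
j=4 picked index 2: u0 ∈ [-1/12, 1/24)
j=5 picked index 4: u0 ∈ [-1/168, 23/168)
j=6 picked index 4: u0 ∈ [-5/56, 3/56)
j=7 picked index 6: u0 ∈ [-1/84, 25/168)
j=8 picked index 6: u0 ∈ [-2/21, 11/168)
j=9 picked index 7: u0 ∈ [-1/56, 3/56)
j=10 picked index 9: u0 ∈ [1/168, 2/21)
j=11 picked index 11: u0 ∈ [1/84, 1/12)
intersection: [1/42, 1/24)

1/42 1/24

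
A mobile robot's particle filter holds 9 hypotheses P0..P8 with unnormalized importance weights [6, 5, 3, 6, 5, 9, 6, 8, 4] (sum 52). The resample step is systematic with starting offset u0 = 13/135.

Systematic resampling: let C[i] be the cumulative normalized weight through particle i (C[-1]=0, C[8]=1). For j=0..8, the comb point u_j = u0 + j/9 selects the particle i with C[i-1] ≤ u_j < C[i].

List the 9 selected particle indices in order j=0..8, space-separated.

0 1 3 4 5 5 6 7 8

C = [3/26, 11/52, 7/26, 5/13, 25/52, 17/26, 10/13, 12/13, 1]
j=0: u_0=13/135 ∈ [0, 3/26) → index 0
j=1: u_1=28/135 ∈ [3/26, 11/52) → index 1
j=2: u_2=43/135 ∈ [7/26, 5/13) → index 3
j=3: u_3=58/135 ∈ [5/13, 25/52) → index 4
j=4: u_4=73/135 ∈ [25/52, 17/26) → index 5
j=5: u_5=88/135 ∈ [25/52, 17/26) → index 5
j=6: u_6=103/135 ∈ [17/26, 10/13) → index 6
j=7: u_7=118/135 ∈ [10/13, 12/13) → index 7
j=8: u_8=133/135 ∈ [12/13, 1) → index 8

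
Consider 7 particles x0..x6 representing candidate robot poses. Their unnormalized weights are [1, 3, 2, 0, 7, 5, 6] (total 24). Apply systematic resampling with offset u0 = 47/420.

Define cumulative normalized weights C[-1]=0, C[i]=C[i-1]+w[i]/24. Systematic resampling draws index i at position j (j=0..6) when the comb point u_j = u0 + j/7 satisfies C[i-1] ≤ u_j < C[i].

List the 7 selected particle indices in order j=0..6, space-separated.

C = [1/24, 1/6, 1/4, 1/4, 13/24, 3/4, 1]
j=0: u_0=47/420 ∈ [1/24, 1/6) → index 1
j=1: u_1=107/420 ∈ [1/4, 13/24) → index 4
j=2: u_2=167/420 ∈ [1/4, 13/24) → index 4
j=3: u_3=227/420 ∈ [1/4, 13/24) → index 4
j=4: u_4=41/60 ∈ [13/24, 3/4) → index 5
j=5: u_5=347/420 ∈ [3/4, 1) → index 6
j=6: u_6=407/420 ∈ [3/4, 1) → index 6

1 4 4 4 5 6 6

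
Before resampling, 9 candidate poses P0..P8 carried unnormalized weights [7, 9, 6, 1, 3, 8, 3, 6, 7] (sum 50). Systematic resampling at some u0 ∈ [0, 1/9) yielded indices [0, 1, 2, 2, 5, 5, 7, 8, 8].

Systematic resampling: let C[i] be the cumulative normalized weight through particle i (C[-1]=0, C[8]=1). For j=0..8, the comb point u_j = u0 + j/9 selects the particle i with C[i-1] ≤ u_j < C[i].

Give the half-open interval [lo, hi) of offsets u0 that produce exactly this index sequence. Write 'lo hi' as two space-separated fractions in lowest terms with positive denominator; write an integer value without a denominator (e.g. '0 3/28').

C = [7/50, 8/25, 11/25, 23/50, 13/25, 17/25, 37/50, 43/50, 1]
j=0 picked index 0: u0 ∈ [0, 7/50)
j=1 picked index 1: u0 ∈ [13/450, 47/225)
j=2 picked index 2: u0 ∈ [22/225, 49/225)
j=3 picked index 2: u0 ∈ [-1/75, 8/75)
j=4 picked index 5: u0 ∈ [17/225, 53/225)
j=5 picked index 5: u0 ∈ [-8/225, 28/225)
j=6 picked index 7: u0 ∈ [11/150, 29/150)
j=7 picked index 8: u0 ∈ [37/450, 2/9)
j=8 picked index 8: u0 ∈ [-13/450, 1/9)
intersection: [22/225, 8/75)

22/225 8/75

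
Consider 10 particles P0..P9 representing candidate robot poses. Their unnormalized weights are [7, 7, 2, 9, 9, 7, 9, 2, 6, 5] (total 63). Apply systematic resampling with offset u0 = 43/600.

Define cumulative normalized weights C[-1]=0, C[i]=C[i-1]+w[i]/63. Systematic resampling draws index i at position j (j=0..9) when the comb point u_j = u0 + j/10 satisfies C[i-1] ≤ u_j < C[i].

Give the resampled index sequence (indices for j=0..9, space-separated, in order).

C = [1/9, 2/9, 16/63, 25/63, 34/63, 41/63, 50/63, 52/63, 58/63, 1]
j=0: u_0=43/600 ∈ [0, 1/9) → index 0
j=1: u_1=103/600 ∈ [1/9, 2/9) → index 1
j=2: u_2=163/600 ∈ [16/63, 25/63) → index 3
j=3: u_3=223/600 ∈ [16/63, 25/63) → index 3
j=4: u_4=283/600 ∈ [25/63, 34/63) → index 4
j=5: u_5=343/600 ∈ [34/63, 41/63) → index 5
j=6: u_6=403/600 ∈ [41/63, 50/63) → index 6
j=7: u_7=463/600 ∈ [41/63, 50/63) → index 6
j=8: u_8=523/600 ∈ [52/63, 58/63) → index 8
j=9: u_9=583/600 ∈ [58/63, 1) → index 9

0 1 3 3 4 5 6 6 8 9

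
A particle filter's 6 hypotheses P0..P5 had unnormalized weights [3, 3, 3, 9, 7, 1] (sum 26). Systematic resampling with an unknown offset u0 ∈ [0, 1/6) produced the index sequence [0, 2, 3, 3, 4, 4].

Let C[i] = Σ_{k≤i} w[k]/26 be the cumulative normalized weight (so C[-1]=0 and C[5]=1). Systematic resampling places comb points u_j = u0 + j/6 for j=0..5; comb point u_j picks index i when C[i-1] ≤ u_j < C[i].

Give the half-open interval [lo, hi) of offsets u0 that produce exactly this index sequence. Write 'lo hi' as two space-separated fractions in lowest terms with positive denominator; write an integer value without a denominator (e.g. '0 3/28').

C = [3/26, 3/13, 9/26, 9/13, 25/26, 1]
j=0 picked index 0: u0 ∈ [0, 3/26)
j=1 picked index 2: u0 ∈ [5/78, 7/39)
j=2 picked index 3: u0 ∈ [1/78, 14/39)
j=3 picked index 3: u0 ∈ [-2/13, 5/26)
j=4 picked index 4: u0 ∈ [1/39, 23/78)
j=5 picked index 4: u0 ∈ [-11/78, 5/39)
intersection: [5/78, 3/26)

5/78 3/26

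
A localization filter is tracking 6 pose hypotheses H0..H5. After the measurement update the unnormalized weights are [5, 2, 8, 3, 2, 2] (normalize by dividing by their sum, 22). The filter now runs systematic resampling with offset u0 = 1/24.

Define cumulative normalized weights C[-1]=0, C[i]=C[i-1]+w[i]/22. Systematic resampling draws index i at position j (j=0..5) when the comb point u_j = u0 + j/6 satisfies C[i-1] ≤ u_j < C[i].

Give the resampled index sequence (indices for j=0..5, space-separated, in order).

C = [5/22, 7/22, 15/22, 9/11, 10/11, 1]
j=0: u_0=1/24 ∈ [0, 5/22) → index 0
j=1: u_1=5/24 ∈ [0, 5/22) → index 0
j=2: u_2=3/8 ∈ [7/22, 15/22) → index 2
j=3: u_3=13/24 ∈ [7/22, 15/22) → index 2
j=4: u_4=17/24 ∈ [15/22, 9/11) → index 3
j=5: u_5=7/8 ∈ [9/11, 10/11) → index 4

0 0 2 2 3 4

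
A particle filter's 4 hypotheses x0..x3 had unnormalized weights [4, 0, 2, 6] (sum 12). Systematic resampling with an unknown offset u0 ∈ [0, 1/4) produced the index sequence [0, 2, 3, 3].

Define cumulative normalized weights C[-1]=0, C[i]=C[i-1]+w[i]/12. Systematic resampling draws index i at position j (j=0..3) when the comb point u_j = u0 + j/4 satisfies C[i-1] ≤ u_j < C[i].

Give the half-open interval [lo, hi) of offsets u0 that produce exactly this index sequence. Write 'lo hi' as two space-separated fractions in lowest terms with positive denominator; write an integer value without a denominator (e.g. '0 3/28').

1/12 1/4

C = [1/3, 1/3, 1/2, 1]
j=0 picked index 0: u0 ∈ [0, 1/3)
j=1 picked index 2: u0 ∈ [1/12, 1/4)
j=2 picked index 3: u0 ∈ [0, 1/2)
j=3 picked index 3: u0 ∈ [-1/4, 1/4)
intersection: [1/12, 1/4)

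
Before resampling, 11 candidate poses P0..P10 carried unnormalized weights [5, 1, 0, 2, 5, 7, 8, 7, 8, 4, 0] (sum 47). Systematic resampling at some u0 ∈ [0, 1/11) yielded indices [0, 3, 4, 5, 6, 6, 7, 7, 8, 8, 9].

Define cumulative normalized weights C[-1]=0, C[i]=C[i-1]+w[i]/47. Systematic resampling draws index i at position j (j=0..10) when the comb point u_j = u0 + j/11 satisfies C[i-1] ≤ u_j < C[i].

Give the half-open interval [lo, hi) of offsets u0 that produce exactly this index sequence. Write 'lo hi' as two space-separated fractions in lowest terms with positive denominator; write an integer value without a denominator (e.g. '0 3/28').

32/517 41/517

C = [5/47, 6/47, 6/47, 8/47, 13/47, 20/47, 28/47, 35/47, 43/47, 1, 1]
j=0 picked index 0: u0 ∈ [0, 5/47)
j=1 picked index 3: u0 ∈ [19/517, 41/517)
j=2 picked index 4: u0 ∈ [-6/517, 49/517)
j=3 picked index 5: u0 ∈ [2/517, 79/517)
j=4 picked index 6: u0 ∈ [32/517, 120/517)
j=5 picked index 6: u0 ∈ [-15/517, 73/517)
j=6 picked index 7: u0 ∈ [26/517, 103/517)
j=7 picked index 7: u0 ∈ [-21/517, 56/517)
j=8 picked index 8: u0 ∈ [9/517, 97/517)
j=9 picked index 8: u0 ∈ [-38/517, 50/517)
j=10 picked index 9: u0 ∈ [3/517, 1/11)
intersection: [32/517, 41/517)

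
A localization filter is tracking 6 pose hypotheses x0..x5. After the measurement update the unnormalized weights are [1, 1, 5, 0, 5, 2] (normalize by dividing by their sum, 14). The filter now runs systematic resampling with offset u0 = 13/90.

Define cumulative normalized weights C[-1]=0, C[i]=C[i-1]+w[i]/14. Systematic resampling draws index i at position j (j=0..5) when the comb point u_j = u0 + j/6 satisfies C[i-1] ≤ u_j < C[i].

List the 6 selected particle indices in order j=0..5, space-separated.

2 2 2 4 4 5

C = [1/14, 1/7, 1/2, 1/2, 6/7, 1]
j=0: u_0=13/90 ∈ [1/7, 1/2) → index 2
j=1: u_1=14/45 ∈ [1/7, 1/2) → index 2
j=2: u_2=43/90 ∈ [1/7, 1/2) → index 2
j=3: u_3=29/45 ∈ [1/2, 6/7) → index 4
j=4: u_4=73/90 ∈ [1/2, 6/7) → index 4
j=5: u_5=44/45 ∈ [6/7, 1) → index 5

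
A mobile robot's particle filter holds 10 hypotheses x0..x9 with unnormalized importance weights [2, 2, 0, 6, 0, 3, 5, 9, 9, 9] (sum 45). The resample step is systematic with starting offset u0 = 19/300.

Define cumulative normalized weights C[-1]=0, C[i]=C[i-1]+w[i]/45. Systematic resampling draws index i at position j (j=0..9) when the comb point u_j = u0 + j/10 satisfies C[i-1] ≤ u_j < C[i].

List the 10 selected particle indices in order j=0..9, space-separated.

C = [2/45, 4/45, 4/45, 2/9, 2/9, 13/45, 2/5, 3/5, 4/5, 1]
j=0: u_0=19/300 ∈ [2/45, 4/45) → index 1
j=1: u_1=49/300 ∈ [4/45, 2/9) → index 3
j=2: u_2=79/300 ∈ [2/9, 13/45) → index 5
j=3: u_3=109/300 ∈ [13/45, 2/5) → index 6
j=4: u_4=139/300 ∈ [2/5, 3/5) → index 7
j=5: u_5=169/300 ∈ [2/5, 3/5) → index 7
j=6: u_6=199/300 ∈ [3/5, 4/5) → index 8
j=7: u_7=229/300 ∈ [3/5, 4/5) → index 8
j=8: u_8=259/300 ∈ [4/5, 1) → index 9
j=9: u_9=289/300 ∈ [4/5, 1) → index 9

1 3 5 6 7 7 8 8 9 9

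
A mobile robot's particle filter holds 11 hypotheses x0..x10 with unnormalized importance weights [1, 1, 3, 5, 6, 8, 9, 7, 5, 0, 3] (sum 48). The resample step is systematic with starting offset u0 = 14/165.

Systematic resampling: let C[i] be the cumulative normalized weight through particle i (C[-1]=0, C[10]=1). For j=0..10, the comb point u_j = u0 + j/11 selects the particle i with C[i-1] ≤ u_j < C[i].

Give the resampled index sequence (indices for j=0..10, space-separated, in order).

2 3 4 5 5 6 6 7 7 8 10

C = [1/48, 1/24, 5/48, 5/24, 1/3, 1/2, 11/16, 5/6, 15/16, 15/16, 1]
j=0: u_0=14/165 ∈ [1/24, 5/48) → index 2
j=1: u_1=29/165 ∈ [5/48, 5/24) → index 3
j=2: u_2=4/15 ∈ [5/24, 1/3) → index 4
j=3: u_3=59/165 ∈ [1/3, 1/2) → index 5
j=4: u_4=74/165 ∈ [1/3, 1/2) → index 5
j=5: u_5=89/165 ∈ [1/2, 11/16) → index 6
j=6: u_6=104/165 ∈ [1/2, 11/16) → index 6
j=7: u_7=119/165 ∈ [11/16, 5/6) → index 7
j=8: u_8=134/165 ∈ [11/16, 5/6) → index 7
j=9: u_9=149/165 ∈ [5/6, 15/16) → index 8
j=10: u_10=164/165 ∈ [15/16, 1) → index 10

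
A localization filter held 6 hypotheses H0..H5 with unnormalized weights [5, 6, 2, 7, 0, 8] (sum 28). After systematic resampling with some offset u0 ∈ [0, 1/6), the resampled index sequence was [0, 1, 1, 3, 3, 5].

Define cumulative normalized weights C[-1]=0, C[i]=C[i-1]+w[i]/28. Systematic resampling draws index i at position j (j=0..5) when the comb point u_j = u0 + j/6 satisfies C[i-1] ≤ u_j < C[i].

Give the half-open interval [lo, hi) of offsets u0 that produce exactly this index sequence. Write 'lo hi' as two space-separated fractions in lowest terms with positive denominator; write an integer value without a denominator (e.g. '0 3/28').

C = [5/28, 11/28, 13/28, 5/7, 5/7, 1]
j=0 picked index 0: u0 ∈ [0, 5/28)
j=1 picked index 1: u0 ∈ [1/84, 19/84)
j=2 picked index 1: u0 ∈ [-13/84, 5/84)
j=3 picked index 3: u0 ∈ [-1/28, 3/14)
j=4 picked index 3: u0 ∈ [-17/84, 1/21)
j=5 picked index 5: u0 ∈ [-5/42, 1/6)
intersection: [1/84, 1/21)

1/84 1/21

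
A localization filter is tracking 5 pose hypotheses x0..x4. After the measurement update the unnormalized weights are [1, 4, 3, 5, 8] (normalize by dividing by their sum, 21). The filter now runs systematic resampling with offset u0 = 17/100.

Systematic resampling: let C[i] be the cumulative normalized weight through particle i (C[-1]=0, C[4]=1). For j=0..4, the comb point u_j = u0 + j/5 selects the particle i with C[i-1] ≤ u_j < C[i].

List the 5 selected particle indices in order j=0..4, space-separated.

1 2 3 4 4

C = [1/21, 5/21, 8/21, 13/21, 1]
j=0: u_0=17/100 ∈ [1/21, 5/21) → index 1
j=1: u_1=37/100 ∈ [5/21, 8/21) → index 2
j=2: u_2=57/100 ∈ [8/21, 13/21) → index 3
j=3: u_3=77/100 ∈ [13/21, 1) → index 4
j=4: u_4=97/100 ∈ [13/21, 1) → index 4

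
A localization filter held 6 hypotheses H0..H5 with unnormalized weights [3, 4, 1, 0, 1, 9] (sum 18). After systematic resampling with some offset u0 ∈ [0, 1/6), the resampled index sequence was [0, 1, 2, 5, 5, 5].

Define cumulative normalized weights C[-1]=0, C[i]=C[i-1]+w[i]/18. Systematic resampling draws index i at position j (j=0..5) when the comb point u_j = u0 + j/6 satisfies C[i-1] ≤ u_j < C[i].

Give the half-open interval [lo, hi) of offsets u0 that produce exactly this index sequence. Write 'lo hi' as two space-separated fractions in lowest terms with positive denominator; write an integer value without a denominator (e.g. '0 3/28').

C = [1/6, 7/18, 4/9, 4/9, 1/2, 1]
j=0 picked index 0: u0 ∈ [0, 1/6)
j=1 picked index 1: u0 ∈ [0, 2/9)
j=2 picked index 2: u0 ∈ [1/18, 1/9)
j=3 picked index 5: u0 ∈ [0, 1/2)
j=4 picked index 5: u0 ∈ [-1/6, 1/3)
j=5 picked index 5: u0 ∈ [-1/3, 1/6)
intersection: [1/18, 1/9)

1/18 1/9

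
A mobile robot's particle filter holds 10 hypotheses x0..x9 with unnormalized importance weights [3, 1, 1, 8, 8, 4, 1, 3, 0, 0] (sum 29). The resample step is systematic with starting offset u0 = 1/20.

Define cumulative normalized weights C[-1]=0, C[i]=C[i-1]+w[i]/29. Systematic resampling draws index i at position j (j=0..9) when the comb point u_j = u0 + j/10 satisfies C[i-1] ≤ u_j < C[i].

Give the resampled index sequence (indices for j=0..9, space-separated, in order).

C = [3/29, 4/29, 5/29, 13/29, 21/29, 25/29, 26/29, 1, 1, 1]
j=0: u_0=1/20 ∈ [0, 3/29) → index 0
j=1: u_1=3/20 ∈ [4/29, 5/29) → index 2
j=2: u_2=1/4 ∈ [5/29, 13/29) → index 3
j=3: u_3=7/20 ∈ [5/29, 13/29) → index 3
j=4: u_4=9/20 ∈ [13/29, 21/29) → index 4
j=5: u_5=11/20 ∈ [13/29, 21/29) → index 4
j=6: u_6=13/20 ∈ [13/29, 21/29) → index 4
j=7: u_7=3/4 ∈ [21/29, 25/29) → index 5
j=8: u_8=17/20 ∈ [21/29, 25/29) → index 5
j=9: u_9=19/20 ∈ [26/29, 1) → index 7

0 2 3 3 4 4 4 5 5 7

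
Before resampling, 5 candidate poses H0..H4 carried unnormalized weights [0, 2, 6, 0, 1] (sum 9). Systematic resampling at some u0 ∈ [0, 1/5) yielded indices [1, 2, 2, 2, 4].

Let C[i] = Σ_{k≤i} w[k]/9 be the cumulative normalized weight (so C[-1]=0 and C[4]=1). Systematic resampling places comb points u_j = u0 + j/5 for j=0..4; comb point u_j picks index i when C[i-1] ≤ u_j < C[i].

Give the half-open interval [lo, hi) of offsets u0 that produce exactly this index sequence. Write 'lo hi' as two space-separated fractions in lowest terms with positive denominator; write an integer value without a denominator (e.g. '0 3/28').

C = [0, 2/9, 8/9, 8/9, 1]
j=0 picked index 1: u0 ∈ [0, 2/9)
j=1 picked index 2: u0 ∈ [1/45, 31/45)
j=2 picked index 2: u0 ∈ [-8/45, 22/45)
j=3 picked index 2: u0 ∈ [-17/45, 13/45)
j=4 picked index 4: u0 ∈ [4/45, 1/5)
intersection: [4/45, 1/5)

4/45 1/5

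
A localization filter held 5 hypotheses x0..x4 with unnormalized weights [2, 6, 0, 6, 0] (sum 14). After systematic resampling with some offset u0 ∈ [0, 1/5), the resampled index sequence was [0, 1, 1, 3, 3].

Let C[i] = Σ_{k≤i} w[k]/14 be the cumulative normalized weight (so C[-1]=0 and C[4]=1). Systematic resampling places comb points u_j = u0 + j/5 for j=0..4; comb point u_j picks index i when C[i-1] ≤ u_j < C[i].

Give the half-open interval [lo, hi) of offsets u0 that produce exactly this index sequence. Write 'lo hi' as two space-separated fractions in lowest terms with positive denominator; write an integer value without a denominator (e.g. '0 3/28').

0 1/7

C = [1/7, 4/7, 4/7, 1, 1]
j=0 picked index 0: u0 ∈ [0, 1/7)
j=1 picked index 1: u0 ∈ [-2/35, 13/35)
j=2 picked index 1: u0 ∈ [-9/35, 6/35)
j=3 picked index 3: u0 ∈ [-1/35, 2/5)
j=4 picked index 3: u0 ∈ [-8/35, 1/5)
intersection: [0, 1/7)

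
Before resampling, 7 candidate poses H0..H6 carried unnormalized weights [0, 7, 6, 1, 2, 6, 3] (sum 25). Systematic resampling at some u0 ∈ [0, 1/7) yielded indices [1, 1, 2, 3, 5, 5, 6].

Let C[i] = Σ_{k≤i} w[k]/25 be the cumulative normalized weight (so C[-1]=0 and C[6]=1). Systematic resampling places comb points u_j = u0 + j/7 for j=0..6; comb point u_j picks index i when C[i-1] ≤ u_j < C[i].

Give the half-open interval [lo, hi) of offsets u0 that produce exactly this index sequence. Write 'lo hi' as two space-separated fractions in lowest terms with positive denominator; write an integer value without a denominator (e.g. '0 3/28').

C = [0, 7/25, 13/25, 14/25, 16/25, 22/25, 1]
j=0 picked index 1: u0 ∈ [0, 7/25)
j=1 picked index 1: u0 ∈ [-1/7, 24/175)
j=2 picked index 2: u0 ∈ [-1/175, 41/175)
j=3 picked index 3: u0 ∈ [16/175, 23/175)
j=4 picked index 5: u0 ∈ [12/175, 54/175)
j=5 picked index 5: u0 ∈ [-13/175, 29/175)
j=6 picked index 6: u0 ∈ [4/175, 1/7)
intersection: [16/175, 23/175)

16/175 23/175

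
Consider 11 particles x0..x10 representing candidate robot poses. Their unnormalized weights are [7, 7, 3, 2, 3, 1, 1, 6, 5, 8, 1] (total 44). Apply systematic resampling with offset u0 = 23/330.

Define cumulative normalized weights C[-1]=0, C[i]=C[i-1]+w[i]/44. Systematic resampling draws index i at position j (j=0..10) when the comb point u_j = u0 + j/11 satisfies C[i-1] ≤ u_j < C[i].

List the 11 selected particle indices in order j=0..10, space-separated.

C = [7/44, 7/22, 17/44, 19/44, 1/2, 23/44, 6/11, 15/22, 35/44, 43/44, 1]
j=0: u_0=23/330 ∈ [0, 7/44) → index 0
j=1: u_1=53/330 ∈ [7/44, 7/22) → index 1
j=2: u_2=83/330 ∈ [7/44, 7/22) → index 1
j=3: u_3=113/330 ∈ [7/22, 17/44) → index 2
j=4: u_4=13/30 ∈ [19/44, 1/2) → index 4
j=5: u_5=173/330 ∈ [23/44, 6/11) → index 6
j=6: u_6=203/330 ∈ [6/11, 15/22) → index 7
j=7: u_7=233/330 ∈ [15/22, 35/44) → index 8
j=8: u_8=263/330 ∈ [35/44, 43/44) → index 9
j=9: u_9=293/330 ∈ [35/44, 43/44) → index 9
j=10: u_10=323/330 ∈ [43/44, 1) → index 10

0 1 1 2 4 6 7 8 9 9 10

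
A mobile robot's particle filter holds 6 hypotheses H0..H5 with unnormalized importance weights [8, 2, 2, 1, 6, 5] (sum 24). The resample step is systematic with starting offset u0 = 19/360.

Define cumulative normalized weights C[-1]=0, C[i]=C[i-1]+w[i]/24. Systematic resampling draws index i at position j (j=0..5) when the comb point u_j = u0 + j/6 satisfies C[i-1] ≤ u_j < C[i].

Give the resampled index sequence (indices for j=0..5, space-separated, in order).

0 0 1 4 4 5

C = [1/3, 5/12, 1/2, 13/24, 19/24, 1]
j=0: u_0=19/360 ∈ [0, 1/3) → index 0
j=1: u_1=79/360 ∈ [0, 1/3) → index 0
j=2: u_2=139/360 ∈ [1/3, 5/12) → index 1
j=3: u_3=199/360 ∈ [13/24, 19/24) → index 4
j=4: u_4=259/360 ∈ [13/24, 19/24) → index 4
j=5: u_5=319/360 ∈ [19/24, 1) → index 5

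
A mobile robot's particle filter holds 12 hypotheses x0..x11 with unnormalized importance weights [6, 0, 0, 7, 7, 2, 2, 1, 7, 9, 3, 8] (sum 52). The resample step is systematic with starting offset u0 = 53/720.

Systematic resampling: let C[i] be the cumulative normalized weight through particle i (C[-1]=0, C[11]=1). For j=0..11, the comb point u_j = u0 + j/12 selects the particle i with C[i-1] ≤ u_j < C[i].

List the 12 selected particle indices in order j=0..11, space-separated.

0 3 3 4 5 8 8 9 9 10 11 11

C = [3/26, 3/26, 3/26, 1/4, 5/13, 11/26, 6/13, 25/52, 8/13, 41/52, 11/13, 1]
j=0: u_0=53/720 ∈ [0, 3/26) → index 0
j=1: u_1=113/720 ∈ [3/26, 1/4) → index 3
j=2: u_2=173/720 ∈ [3/26, 1/4) → index 3
j=3: u_3=233/720 ∈ [1/4, 5/13) → index 4
j=4: u_4=293/720 ∈ [5/13, 11/26) → index 5
j=5: u_5=353/720 ∈ [25/52, 8/13) → index 8
j=6: u_6=413/720 ∈ [25/52, 8/13) → index 8
j=7: u_7=473/720 ∈ [8/13, 41/52) → index 9
j=8: u_8=533/720 ∈ [8/13, 41/52) → index 9
j=9: u_9=593/720 ∈ [41/52, 11/13) → index 10
j=10: u_10=653/720 ∈ [11/13, 1) → index 11
j=11: u_11=713/720 ∈ [11/13, 1) → index 11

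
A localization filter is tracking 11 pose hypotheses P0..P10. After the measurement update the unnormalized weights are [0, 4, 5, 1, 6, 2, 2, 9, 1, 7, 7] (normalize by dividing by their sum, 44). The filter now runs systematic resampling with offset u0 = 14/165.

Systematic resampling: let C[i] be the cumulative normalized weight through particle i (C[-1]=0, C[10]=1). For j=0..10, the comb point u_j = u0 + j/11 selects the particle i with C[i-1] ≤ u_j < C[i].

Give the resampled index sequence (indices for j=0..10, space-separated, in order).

C = [0, 1/11, 9/44, 5/22, 4/11, 9/22, 5/11, 29/44, 15/22, 37/44, 1]
j=0: u_0=14/165 ∈ [0, 1/11) → index 1
j=1: u_1=29/165 ∈ [1/11, 9/44) → index 2
j=2: u_2=4/15 ∈ [5/22, 4/11) → index 4
j=3: u_3=59/165 ∈ [5/22, 4/11) → index 4
j=4: u_4=74/165 ∈ [9/22, 5/11) → index 6
j=5: u_5=89/165 ∈ [5/11, 29/44) → index 7
j=6: u_6=104/165 ∈ [5/11, 29/44) → index 7
j=7: u_7=119/165 ∈ [15/22, 37/44) → index 9
j=8: u_8=134/165 ∈ [15/22, 37/44) → index 9
j=9: u_9=149/165 ∈ [37/44, 1) → index 10
j=10: u_10=164/165 ∈ [37/44, 1) → index 10

1 2 4 4 6 7 7 9 9 10 10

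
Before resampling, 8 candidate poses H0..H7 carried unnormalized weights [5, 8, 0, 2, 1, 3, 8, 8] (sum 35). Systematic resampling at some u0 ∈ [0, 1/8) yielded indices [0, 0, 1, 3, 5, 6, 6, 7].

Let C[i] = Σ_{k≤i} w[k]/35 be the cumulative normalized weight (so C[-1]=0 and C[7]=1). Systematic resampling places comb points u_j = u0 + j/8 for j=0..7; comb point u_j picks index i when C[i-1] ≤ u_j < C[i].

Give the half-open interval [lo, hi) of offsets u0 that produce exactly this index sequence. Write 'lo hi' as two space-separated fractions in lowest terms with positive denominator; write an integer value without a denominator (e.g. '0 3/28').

C = [1/7, 13/35, 13/35, 3/7, 16/35, 19/35, 27/35, 1]
j=0 picked index 0: u0 ∈ [0, 1/7)
j=1 picked index 0: u0 ∈ [-1/8, 1/56)
j=2 picked index 1: u0 ∈ [-3/28, 17/140)
j=3 picked index 3: u0 ∈ [-1/280, 3/56)
j=4 picked index 5: u0 ∈ [-3/70, 3/70)
j=5 picked index 6: u0 ∈ [-23/280, 41/280)
j=6 picked index 6: u0 ∈ [-29/140, 3/140)
j=7 picked index 7: u0 ∈ [-29/280, 1/8)
intersection: [0, 1/56)

0 1/56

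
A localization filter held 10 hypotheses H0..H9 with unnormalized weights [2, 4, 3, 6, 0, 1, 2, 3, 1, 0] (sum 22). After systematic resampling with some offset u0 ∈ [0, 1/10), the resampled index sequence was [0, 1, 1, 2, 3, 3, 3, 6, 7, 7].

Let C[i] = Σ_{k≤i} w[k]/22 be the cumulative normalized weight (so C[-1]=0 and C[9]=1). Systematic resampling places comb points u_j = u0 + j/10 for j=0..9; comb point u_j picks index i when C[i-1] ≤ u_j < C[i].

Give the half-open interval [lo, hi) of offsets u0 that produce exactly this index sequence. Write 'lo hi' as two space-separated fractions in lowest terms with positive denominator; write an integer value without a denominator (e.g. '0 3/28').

3/110 3/55

C = [1/11, 3/11, 9/22, 15/22, 15/22, 8/11, 9/11, 21/22, 1, 1]
j=0 picked index 0: u0 ∈ [0, 1/11)
j=1 picked index 1: u0 ∈ [-1/110, 19/110)
j=2 picked index 1: u0 ∈ [-6/55, 4/55)
j=3 picked index 2: u0 ∈ [-3/110, 6/55)
j=4 picked index 3: u0 ∈ [1/110, 31/110)
j=5 picked index 3: u0 ∈ [-1/11, 2/11)
j=6 picked index 3: u0 ∈ [-21/110, 9/110)
j=7 picked index 6: u0 ∈ [3/110, 13/110)
j=8 picked index 7: u0 ∈ [1/55, 17/110)
j=9 picked index 7: u0 ∈ [-9/110, 3/55)
intersection: [3/110, 3/55)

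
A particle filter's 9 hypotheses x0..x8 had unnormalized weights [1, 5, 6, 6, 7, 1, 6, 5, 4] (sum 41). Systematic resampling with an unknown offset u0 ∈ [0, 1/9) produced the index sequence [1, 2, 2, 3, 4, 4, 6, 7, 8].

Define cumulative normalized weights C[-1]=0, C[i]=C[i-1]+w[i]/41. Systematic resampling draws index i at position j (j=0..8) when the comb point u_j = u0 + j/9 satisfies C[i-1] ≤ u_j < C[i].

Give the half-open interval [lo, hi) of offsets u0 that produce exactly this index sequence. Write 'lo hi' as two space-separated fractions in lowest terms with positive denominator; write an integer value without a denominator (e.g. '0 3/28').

C = [1/41, 6/41, 12/41, 18/41, 25/41, 26/41, 32/41, 37/41, 1]
j=0 picked index 1: u0 ∈ [1/41, 6/41)
j=1 picked index 2: u0 ∈ [13/369, 67/369)
j=2 picked index 2: u0 ∈ [-28/369, 26/369)
j=3 picked index 3: u0 ∈ [-5/123, 13/123)
j=4 picked index 4: u0 ∈ [-2/369, 61/369)
j=5 picked index 4: u0 ∈ [-43/369, 20/369)
j=6 picked index 6: u0 ∈ [-4/123, 14/123)
j=7 picked index 7: u0 ∈ [1/369, 46/369)
j=8 picked index 8: u0 ∈ [5/369, 1/9)
intersection: [13/369, 20/369)

13/369 20/369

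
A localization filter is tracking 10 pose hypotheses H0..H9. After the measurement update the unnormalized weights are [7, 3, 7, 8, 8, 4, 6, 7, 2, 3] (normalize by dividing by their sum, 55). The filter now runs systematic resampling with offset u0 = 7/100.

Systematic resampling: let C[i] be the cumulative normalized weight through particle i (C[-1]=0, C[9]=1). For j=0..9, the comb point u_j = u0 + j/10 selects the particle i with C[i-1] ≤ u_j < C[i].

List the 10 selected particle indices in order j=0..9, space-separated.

C = [7/55, 2/11, 17/55, 5/11, 3/5, 37/55, 43/55, 10/11, 52/55, 1]
j=0: u_0=7/100 ∈ [0, 7/55) → index 0
j=1: u_1=17/100 ∈ [7/55, 2/11) → index 1
j=2: u_2=27/100 ∈ [2/11, 17/55) → index 2
j=3: u_3=37/100 ∈ [17/55, 5/11) → index 3
j=4: u_4=47/100 ∈ [5/11, 3/5) → index 4
j=5: u_5=57/100 ∈ [5/11, 3/5) → index 4
j=6: u_6=67/100 ∈ [3/5, 37/55) → index 5
j=7: u_7=77/100 ∈ [37/55, 43/55) → index 6
j=8: u_8=87/100 ∈ [43/55, 10/11) → index 7
j=9: u_9=97/100 ∈ [52/55, 1) → index 9

0 1 2 3 4 4 5 6 7 9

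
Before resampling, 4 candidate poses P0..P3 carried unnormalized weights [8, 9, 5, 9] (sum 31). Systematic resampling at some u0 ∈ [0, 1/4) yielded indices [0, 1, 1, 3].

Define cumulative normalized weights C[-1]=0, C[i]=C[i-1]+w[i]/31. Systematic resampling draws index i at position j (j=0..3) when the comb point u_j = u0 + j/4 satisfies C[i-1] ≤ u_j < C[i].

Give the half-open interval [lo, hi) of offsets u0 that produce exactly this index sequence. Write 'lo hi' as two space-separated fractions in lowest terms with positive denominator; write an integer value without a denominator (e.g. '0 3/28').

1/124 3/62

C = [8/31, 17/31, 22/31, 1]
j=0 picked index 0: u0 ∈ [0, 8/31)
j=1 picked index 1: u0 ∈ [1/124, 37/124)
j=2 picked index 1: u0 ∈ [-15/62, 3/62)
j=3 picked index 3: u0 ∈ [-5/124, 1/4)
intersection: [1/124, 3/62)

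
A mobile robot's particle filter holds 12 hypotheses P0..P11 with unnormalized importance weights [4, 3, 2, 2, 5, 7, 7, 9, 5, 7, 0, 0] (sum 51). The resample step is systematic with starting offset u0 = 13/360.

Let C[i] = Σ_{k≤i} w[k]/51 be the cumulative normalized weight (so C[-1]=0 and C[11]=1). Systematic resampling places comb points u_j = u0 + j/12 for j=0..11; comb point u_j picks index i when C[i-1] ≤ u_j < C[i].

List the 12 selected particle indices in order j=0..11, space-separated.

C = [4/51, 7/51, 3/17, 11/51, 16/51, 23/51, 10/17, 13/17, 44/51, 1, 1, 1]
j=0: u_0=13/360 ∈ [0, 4/51) → index 0
j=1: u_1=43/360 ∈ [4/51, 7/51) → index 1
j=2: u_2=73/360 ∈ [3/17, 11/51) → index 3
j=3: u_3=103/360 ∈ [11/51, 16/51) → index 4
j=4: u_4=133/360 ∈ [16/51, 23/51) → index 5
j=5: u_5=163/360 ∈ [23/51, 10/17) → index 6
j=6: u_6=193/360 ∈ [23/51, 10/17) → index 6
j=7: u_7=223/360 ∈ [10/17, 13/17) → index 7
j=8: u_8=253/360 ∈ [10/17, 13/17) → index 7
j=9: u_9=283/360 ∈ [13/17, 44/51) → index 8
j=10: u_10=313/360 ∈ [44/51, 1) → index 9
j=11: u_11=343/360 ∈ [44/51, 1) → index 9

0 1 3 4 5 6 6 7 7 8 9 9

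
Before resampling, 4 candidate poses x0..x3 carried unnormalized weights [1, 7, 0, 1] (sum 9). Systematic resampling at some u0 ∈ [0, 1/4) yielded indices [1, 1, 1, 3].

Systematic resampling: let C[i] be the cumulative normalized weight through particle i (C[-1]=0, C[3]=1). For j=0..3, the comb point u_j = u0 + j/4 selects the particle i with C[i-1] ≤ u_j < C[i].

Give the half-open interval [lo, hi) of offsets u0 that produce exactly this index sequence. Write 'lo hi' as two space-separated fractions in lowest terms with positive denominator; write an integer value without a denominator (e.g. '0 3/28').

C = [1/9, 8/9, 8/9, 1]
j=0 picked index 1: u0 ∈ [1/9, 8/9)
j=1 picked index 1: u0 ∈ [-5/36, 23/36)
j=2 picked index 1: u0 ∈ [-7/18, 7/18)
j=3 picked index 3: u0 ∈ [5/36, 1/4)
intersection: [5/36, 1/4)

5/36 1/4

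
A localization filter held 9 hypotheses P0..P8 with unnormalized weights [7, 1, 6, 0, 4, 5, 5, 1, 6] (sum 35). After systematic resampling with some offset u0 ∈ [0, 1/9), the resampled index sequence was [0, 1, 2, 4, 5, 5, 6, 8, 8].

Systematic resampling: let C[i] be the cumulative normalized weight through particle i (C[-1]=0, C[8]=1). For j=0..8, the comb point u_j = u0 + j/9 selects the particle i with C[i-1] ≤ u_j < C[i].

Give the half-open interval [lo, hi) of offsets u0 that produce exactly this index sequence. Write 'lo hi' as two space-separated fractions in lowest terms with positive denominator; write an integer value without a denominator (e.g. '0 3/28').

4/45 32/315

C = [1/5, 8/35, 2/5, 2/5, 18/35, 23/35, 4/5, 29/35, 1]
j=0 picked index 0: u0 ∈ [0, 1/5)
j=1 picked index 1: u0 ∈ [4/45, 37/315)
j=2 picked index 2: u0 ∈ [2/315, 8/45)
j=3 picked index 4: u0 ∈ [1/15, 19/105)
j=4 picked index 5: u0 ∈ [22/315, 67/315)
j=5 picked index 5: u0 ∈ [-13/315, 32/315)
j=6 picked index 6: u0 ∈ [-1/105, 2/15)
j=7 picked index 8: u0 ∈ [16/315, 2/9)
j=8 picked index 8: u0 ∈ [-19/315, 1/9)
intersection: [4/45, 32/315)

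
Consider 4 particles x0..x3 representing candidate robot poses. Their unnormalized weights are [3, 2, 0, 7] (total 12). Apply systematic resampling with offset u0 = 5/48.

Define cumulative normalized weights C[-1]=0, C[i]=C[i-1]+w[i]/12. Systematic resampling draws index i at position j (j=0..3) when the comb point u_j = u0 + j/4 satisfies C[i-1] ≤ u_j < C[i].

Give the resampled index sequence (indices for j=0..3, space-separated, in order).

0 1 3 3

C = [1/4, 5/12, 5/12, 1]
j=0: u_0=5/48 ∈ [0, 1/4) → index 0
j=1: u_1=17/48 ∈ [1/4, 5/12) → index 1
j=2: u_2=29/48 ∈ [5/12, 1) → index 3
j=3: u_3=41/48 ∈ [5/12, 1) → index 3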